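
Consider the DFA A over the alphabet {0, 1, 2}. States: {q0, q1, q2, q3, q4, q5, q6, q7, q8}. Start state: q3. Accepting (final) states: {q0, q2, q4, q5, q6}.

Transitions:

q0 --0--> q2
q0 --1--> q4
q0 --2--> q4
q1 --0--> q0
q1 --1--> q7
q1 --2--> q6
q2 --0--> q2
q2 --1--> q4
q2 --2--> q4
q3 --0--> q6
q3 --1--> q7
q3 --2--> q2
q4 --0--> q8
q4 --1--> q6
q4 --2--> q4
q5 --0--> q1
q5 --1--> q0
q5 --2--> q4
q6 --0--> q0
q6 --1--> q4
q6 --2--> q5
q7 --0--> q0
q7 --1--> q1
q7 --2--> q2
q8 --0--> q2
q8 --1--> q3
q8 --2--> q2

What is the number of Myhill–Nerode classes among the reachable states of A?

Initial partition by acceptance: {q0,q2,q4,q5,q6} | {q1,q3,q7,q8}.
Refine {q0,q2,q4,q5,q6} on symbol 0: members go to different blocks, giving {q0,q2,q6} and {q4,q5}.
No further refinement is possible. Final partition (3 blocks): {q0,q2,q6} | {q1,q3,q7,q8} | {q4,q5}.

3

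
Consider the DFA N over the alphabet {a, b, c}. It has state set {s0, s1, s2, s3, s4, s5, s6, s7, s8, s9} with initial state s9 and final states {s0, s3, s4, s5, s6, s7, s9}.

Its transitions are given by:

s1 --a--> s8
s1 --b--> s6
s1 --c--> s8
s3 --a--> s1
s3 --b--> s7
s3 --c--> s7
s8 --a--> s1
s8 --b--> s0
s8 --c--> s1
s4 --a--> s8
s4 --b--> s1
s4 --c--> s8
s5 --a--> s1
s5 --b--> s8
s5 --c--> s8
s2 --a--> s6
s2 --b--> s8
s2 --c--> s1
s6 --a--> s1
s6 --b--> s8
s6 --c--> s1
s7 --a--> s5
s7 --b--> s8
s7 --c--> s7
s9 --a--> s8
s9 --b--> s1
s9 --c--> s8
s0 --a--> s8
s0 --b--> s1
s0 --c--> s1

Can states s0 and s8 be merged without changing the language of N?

Reachable states from the start: {s0,s1,s6,s8,s9}. Unreachable: {s2,s3,s4,s5,s7} — drop them.
P0 = {s0,s6,s9} | {s1,s8}.
Stable partition: {s0,s6,s9} | {s1,s8} — 2 equivalence classes.
s0 and s8 end up in different blocks, so they are distinguishable. For instance, the string 'ε' is accepted from only s0.

No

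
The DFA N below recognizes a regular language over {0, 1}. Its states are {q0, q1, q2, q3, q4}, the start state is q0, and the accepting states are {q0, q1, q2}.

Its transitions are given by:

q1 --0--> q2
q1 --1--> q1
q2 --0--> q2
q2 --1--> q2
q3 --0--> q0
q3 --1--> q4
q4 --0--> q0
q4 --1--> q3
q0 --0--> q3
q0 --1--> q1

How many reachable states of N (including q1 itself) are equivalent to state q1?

Initial partition by acceptance: {q0,q1,q2} | {q3,q4}.
Refine {q0,q1,q2} on symbol 0: members go to different blocks, giving {q1,q2} and {q0}.
No further refinement is possible. Final partition (3 blocks): {q1,q2} | {q3,q4} | {q0}.
The equivalence class containing q1 is {q1,q2}, of size 2.

2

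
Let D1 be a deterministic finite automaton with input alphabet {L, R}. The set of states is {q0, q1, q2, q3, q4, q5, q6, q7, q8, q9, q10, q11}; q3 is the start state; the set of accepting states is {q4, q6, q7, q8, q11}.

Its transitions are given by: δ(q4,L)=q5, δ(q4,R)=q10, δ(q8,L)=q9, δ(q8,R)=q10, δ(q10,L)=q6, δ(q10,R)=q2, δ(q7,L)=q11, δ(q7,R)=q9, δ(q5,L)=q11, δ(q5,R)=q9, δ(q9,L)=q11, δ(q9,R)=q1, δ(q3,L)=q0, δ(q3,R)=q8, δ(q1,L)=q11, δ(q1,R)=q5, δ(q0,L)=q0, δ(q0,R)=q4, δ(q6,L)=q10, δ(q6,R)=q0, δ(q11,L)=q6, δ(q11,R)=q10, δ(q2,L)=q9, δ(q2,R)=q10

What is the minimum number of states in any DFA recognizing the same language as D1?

7

States {q7} cannot be reached from the start state, so discard them.
Initial partition by acceptance: {q4,q6,q8,q11} | {q0,q1,q2,q3,q5,q9,q10}.
Refine {q4,q6,q8,q11} on symbol L: members go to different blocks, giving {q4,q6,q8} and {q11}.
Refine {q0,q1,q2,q3,q5,q9,q10} on symbol L: members go to different blocks, giving {q0,q2,q3} and {q1,q5,q9} and {q10}.
Split {q4,q6,q8} by δ(·,L) → {q4,q8} and {q6}.
Split {q0,q2,q3} by δ(·,L) → {q0,q3} and {q2}.
No further refinement is possible. Final partition (7 blocks): {q4,q8} | {q0,q3} | {q11} | {q1,q5,q9} | {q10} | {q6} | {q2}.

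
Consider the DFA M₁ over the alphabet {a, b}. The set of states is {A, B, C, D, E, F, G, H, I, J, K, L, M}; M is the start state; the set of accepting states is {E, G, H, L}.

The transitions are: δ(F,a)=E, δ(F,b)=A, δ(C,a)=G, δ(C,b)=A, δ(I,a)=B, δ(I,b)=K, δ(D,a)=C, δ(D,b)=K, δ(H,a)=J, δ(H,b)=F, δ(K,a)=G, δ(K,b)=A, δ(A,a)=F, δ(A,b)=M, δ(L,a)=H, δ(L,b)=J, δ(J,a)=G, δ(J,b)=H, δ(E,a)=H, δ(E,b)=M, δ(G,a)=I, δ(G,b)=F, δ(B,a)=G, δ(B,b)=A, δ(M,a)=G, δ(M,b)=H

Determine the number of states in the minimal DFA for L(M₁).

8

First remove the unreachable states {C,D,L}; 10 states remain.
Start with accepting vs non-accepting: {E,G,H} | {A,B,F,I,J,K,M}.
On input a, block {E,G,H} splits into {G,H} and {E}.
On input a, block {A,B,F,I,J,K,M} splits into {B,J,K,M} and {A,I} and {F}.
Split {G,H} by δ(·,a) → {G} and {H}.
On input b, block {B,J,K,M} splits into {B,K} and {J,M}.
Split {A,I} by δ(·,a) → {A} and {I}.
No further refinement is possible. Final partition (8 blocks): {G} | {B,K} | {E} | {A} | {F} | {H} | {J,M} | {I}.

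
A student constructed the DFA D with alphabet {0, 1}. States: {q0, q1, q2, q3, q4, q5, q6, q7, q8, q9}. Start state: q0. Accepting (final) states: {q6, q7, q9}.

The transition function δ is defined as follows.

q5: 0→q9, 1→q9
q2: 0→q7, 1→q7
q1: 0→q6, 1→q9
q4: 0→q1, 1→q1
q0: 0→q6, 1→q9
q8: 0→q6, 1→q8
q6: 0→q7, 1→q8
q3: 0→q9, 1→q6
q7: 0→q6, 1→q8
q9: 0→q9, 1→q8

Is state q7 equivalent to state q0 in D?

No

States {q1,q2,q3,q4,q5} cannot be reached from the start state, so discard them.
Initial partition by acceptance: {q6,q7,q9} | {q0,q8}.
Split {q0,q8} by δ(·,1) → {q0} and {q8}.
Stable partition: {q6,q7,q9} | {q0} | {q8} — 3 equivalence classes.
q7 and q0 end up in different blocks, so they are distinguishable. For instance, the string 'ε' is accepted from only q7.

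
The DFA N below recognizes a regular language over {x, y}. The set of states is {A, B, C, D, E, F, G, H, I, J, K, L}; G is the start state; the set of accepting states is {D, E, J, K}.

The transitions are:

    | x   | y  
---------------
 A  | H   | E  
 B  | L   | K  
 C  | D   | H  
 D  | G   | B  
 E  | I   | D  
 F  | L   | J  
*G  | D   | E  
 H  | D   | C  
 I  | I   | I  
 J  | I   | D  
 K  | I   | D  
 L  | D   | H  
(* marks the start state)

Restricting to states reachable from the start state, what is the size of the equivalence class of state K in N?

Reachable states from the start: {B,C,D,E,G,H,I,K,L}. Unreachable: {A,F,J} — drop them.
P0 = {D,E,K} | {B,C,G,H,I,L}.
Split {D,E,K} by δ(·,y) → {E,K} and {D}.
Refine {B,C,G,H,I,L} on symbol x: members go to different blocks, giving {C,G,H,L} and {B,I}.
On input y, block {C,G,H,L} splits into {C,H,L} and {G}.
On input x, block {B,I} splits into {B} and {I}.
The partition is now stable with 6 blocks: {E,K} | {C,H,L} | {D} | {B} | {G} | {I}.
The equivalence class containing K is {E,K}, of size 2.

2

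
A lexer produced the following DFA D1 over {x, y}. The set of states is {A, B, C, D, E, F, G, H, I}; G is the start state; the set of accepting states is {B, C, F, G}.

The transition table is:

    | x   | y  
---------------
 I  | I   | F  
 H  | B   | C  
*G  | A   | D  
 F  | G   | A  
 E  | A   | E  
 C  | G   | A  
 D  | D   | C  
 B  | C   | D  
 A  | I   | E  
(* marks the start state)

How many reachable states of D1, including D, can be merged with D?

2

States {B,H} cannot be reached from the start state, so discard them.
Start with accepting vs non-accepting: {C,F,G} | {A,D,E,I}.
On input x, block {C,F,G} splits into {C,F} and {G}.
On input y, block {A,D,E,I} splits into {A,E} and {D,I}.
On input x, block {A,E} splits into {A} and {E}.
The partition is now stable with 5 blocks: {C,F} | {A} | {G} | {D,I} | {E}.
State D belongs to the block {D,I}, which has 2 states.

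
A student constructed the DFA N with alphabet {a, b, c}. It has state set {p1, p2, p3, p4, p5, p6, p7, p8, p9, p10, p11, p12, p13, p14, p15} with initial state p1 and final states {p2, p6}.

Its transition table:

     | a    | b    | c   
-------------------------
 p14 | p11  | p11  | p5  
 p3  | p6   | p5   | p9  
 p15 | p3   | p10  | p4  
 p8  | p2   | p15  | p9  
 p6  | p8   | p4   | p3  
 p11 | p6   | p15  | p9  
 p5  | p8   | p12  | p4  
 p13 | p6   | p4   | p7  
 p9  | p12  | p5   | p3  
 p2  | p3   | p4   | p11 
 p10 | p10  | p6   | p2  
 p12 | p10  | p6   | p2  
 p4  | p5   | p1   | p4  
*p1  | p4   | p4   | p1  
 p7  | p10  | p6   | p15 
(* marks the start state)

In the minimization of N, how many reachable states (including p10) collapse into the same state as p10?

2

First remove the unreachable states {p7,p13,p14}; 12 states remain.
Start with accepting vs non-accepting: {p2,p6} | {p1,p3,p4,p5,p8,p9,p10,p11,p12,p15}.
On input a, block {p1,p3,p4,p5,p8,p9,p10,p11,p12,p15} splits into {p1,p4,p5,p9,p10,p12,p15} and {p3,p8,p11}.
On input a, block {p1,p4,p5,p9,p10,p12,p15} splits into {p1,p4,p9,p10,p12} and {p5,p15}.
On input a, block {p1,p4,p9,p10,p12} splits into {p1,p9,p10,p12} and {p4}.
Refine {p1,p9,p10,p12} on symbol a: members go to different blocks, giving {p9,p10,p12} and {p1}.
On input b, block {p9,p10,p12} splits into {p10,p12} and {p9}.
The partition is now stable with 7 blocks: {p2,p6} | {p10,p12} | {p3,p8,p11} | {p5,p15} | {p4} | {p1} | {p9}.
The equivalence class containing p10 is {p10,p12}, of size 2.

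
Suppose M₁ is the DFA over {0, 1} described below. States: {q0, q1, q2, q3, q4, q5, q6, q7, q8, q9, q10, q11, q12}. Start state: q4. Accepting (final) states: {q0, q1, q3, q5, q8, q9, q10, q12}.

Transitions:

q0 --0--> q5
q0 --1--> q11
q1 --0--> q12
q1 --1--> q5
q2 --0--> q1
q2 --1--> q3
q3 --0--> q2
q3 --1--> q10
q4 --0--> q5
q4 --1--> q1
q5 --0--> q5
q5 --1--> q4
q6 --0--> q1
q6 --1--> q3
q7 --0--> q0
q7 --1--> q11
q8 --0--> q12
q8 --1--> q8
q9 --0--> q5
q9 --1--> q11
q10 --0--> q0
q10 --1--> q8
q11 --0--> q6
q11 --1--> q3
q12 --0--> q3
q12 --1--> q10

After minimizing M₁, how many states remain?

10

First remove the unreachable states {q7,q9}; 11 states remain.
Start with accepting vs non-accepting: {q0,q1,q3,q5,q8,q10,q12} | {q2,q4,q6,q11}.
Split {q0,q1,q3,q5,q8,q10,q12} by δ(·,0) → {q0,q1,q5,q8,q10,q12} and {q3}.
Split {q0,q1,q5,q8,q10,q12} by δ(·,0) → {q0,q1,q5,q8,q10} and {q12}.
Split {q0,q1,q5,q8,q10} by δ(·,0) → {q0,q5,q10} and {q1,q8}.
On input 1, block {q0,q5,q10} splits into {q0,q5} and {q10}.
Split {q2,q4,q6,q11} by δ(·,0) → {q2,q6} and {q4} and {q11}.
Split {q0,q5} by δ(·,1) → {q0} and {q5}.
Split {q1,q8} by δ(·,1) → {q1} and {q8}.
Stable partition: {q0} | {q2,q6} | {q3} | {q12} | {q1} | {q10} | {q4} | {q11} | {q5} | {q8} — 10 equivalence classes.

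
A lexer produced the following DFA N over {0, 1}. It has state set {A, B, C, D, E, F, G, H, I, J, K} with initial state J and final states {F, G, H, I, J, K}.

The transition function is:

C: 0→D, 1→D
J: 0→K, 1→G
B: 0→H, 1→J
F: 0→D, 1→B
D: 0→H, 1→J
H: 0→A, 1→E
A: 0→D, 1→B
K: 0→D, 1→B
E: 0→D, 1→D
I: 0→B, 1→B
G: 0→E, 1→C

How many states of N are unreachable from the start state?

Starting at J and following transitions, the reachable set is {A, B, C, D, E, G, H, J, K}. That leaves F, I unreachable — 2 in total.

2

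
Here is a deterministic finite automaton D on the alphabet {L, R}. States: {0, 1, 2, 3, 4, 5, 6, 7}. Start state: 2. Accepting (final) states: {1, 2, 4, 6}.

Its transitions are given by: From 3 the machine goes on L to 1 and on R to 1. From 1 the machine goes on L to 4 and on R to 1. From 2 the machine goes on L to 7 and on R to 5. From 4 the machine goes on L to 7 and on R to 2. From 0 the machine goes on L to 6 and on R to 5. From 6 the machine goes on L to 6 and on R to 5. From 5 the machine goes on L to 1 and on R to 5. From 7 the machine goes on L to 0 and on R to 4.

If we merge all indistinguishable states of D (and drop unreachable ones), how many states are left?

7

States {3} cannot be reached from the start state, so discard them.
Start with accepting vs non-accepting: {1,2,4,6} | {0,5,7}.
Split {1,2,4,6} by δ(·,L) → {1,6} and {2,4}.
Split {1,6} by δ(·,L) → {1} and {6}.
On input L, block {0,5,7} splits into {0} and {5} and {7}.
On input R, block {2,4} splits into {2} and {4}.
Stable partition: {1} | {0} | {2} | {6} | {5} | {7} | {4} — 7 equivalence classes.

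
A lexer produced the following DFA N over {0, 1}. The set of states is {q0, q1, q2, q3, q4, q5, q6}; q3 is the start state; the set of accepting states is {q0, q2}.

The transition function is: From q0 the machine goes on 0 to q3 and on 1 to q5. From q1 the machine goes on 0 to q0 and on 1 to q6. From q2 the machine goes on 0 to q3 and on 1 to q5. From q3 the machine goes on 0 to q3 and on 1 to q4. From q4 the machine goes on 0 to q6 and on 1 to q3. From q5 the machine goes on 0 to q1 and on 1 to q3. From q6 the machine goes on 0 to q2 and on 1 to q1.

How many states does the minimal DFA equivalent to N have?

Every state is reachable, so we keep all 7.
Start with accepting vs non-accepting: {q0,q2} | {q1,q3,q4,q5,q6}.
On input 0, block {q1,q3,q4,q5,q6} splits into {q3,q4,q5} and {q1,q6}.
Split {q3,q4,q5} by δ(·,0) → {q4,q5} and {q3}.
No further refinement is possible. Final partition (4 blocks): {q0,q2} | {q4,q5} | {q1,q6} | {q3}.

4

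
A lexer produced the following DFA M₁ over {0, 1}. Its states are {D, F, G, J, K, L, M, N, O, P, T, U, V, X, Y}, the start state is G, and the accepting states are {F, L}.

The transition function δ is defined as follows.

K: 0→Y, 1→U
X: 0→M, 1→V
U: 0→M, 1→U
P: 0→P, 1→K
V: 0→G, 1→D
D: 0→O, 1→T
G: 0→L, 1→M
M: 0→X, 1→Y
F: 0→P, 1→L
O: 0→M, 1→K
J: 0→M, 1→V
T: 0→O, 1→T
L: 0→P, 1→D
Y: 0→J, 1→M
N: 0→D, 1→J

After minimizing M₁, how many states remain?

8

Reachable states from the start: {D,G,J,K,L,M,O,P,T,U,V,X,Y}. Unreachable: {F,N} — drop them.
Start with accepting vs non-accepting: {L} | {D,G,J,K,M,O,P,T,U,V,X,Y}.
Refine {D,G,J,K,M,O,P,T,U,V,X,Y} on symbol 0: members go to different blocks, giving {D,J,K,M,O,P,T,U,V,X,Y} and {G}.
On input 0, block {D,J,K,M,O,P,T,U,V,X,Y} splits into {D,J,K,M,O,P,T,U,X,Y} and {V}.
Refine {D,J,K,M,O,P,T,U,X,Y} on symbol 1: members go to different blocks, giving {D,K,M,O,P,T,U,Y} and {J,X}.
On input 0, block {D,K,M,O,P,T,U,Y} splits into {D,K,O,P,T,U} and {M,Y}.
Split {D,K,O,P,T,U} by δ(·,0) → {K,O,U} and {D,P,T}.
Split {D,P,T} by δ(·,0) → {D,T} and {P}.
No further refinement is possible. Final partition (8 blocks): {L} | {K,O,U} | {G} | {V} | {J,X} | {M,Y} | {D,T} | {P}.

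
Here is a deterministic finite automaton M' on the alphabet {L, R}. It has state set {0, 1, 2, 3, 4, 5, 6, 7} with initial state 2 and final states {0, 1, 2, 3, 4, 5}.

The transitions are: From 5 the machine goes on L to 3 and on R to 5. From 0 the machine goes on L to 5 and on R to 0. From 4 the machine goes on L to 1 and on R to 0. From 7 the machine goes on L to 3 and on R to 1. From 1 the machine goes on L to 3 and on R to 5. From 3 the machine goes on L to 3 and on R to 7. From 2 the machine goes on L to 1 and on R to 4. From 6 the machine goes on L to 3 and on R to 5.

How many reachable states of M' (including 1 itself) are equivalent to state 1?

2

First remove the unreachable states {6}; 7 states remain.
Start with accepting vs non-accepting: {0,1,2,3,4,5} | {7}.
Refine {0,1,2,3,4,5} on symbol R: members go to different blocks, giving {0,1,2,4,5} and {3}.
On input L, block {0,1,2,4,5} splits into {0,2,4} and {1,5}.
Stable partition: {0,2,4} | {7} | {3} | {1,5} — 4 equivalence classes.
The equivalence class containing 1 is {1,5}, of size 2.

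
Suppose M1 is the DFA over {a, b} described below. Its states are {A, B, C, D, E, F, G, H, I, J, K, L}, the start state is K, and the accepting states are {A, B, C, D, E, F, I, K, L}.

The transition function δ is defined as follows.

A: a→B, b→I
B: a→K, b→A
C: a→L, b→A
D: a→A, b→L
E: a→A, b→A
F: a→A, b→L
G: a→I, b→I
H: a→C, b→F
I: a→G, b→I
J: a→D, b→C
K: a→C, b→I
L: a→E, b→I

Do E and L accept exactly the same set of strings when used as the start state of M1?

First remove the unreachable states {D,F,H,J}; 8 states remain.
P0 = {A,B,C,E,I,K,L} | {G}.
Refine {A,B,C,E,I,K,L} on symbol a: members go to different blocks, giving {A,B,C,E,K,L} and {I}.
Split {A,B,C,E,K,L} by δ(·,b) → {A,K,L} and {B,C,E}.
Stable partition: {A,K,L} | {G} | {I} | {B,C,E} — 4 equivalence classes.
E and L end up in different blocks, so they are distinguishable. For instance, the string 'ba' is accepted from only E.

No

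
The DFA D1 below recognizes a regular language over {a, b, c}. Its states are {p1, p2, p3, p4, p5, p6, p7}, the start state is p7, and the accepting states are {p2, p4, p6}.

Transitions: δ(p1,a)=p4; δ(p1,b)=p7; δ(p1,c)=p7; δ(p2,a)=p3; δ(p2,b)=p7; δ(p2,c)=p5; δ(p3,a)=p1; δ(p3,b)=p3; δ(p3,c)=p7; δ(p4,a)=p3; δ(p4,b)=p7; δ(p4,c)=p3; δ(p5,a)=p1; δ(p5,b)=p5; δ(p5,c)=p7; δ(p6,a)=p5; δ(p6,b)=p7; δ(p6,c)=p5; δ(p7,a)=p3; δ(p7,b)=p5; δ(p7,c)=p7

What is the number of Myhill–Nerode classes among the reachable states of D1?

4

States {p2,p6} cannot be reached from the start state, so discard them.
P0 = {p4} | {p1,p3,p5,p7}.
Refine {p1,p3,p5,p7} on symbol a: members go to different blocks, giving {p3,p5,p7} and {p1}.
Split {p3,p5,p7} by δ(·,a) → {p3,p5} and {p7}.
No further refinement is possible. Final partition (4 blocks): {p4} | {p3,p5} | {p1} | {p7}.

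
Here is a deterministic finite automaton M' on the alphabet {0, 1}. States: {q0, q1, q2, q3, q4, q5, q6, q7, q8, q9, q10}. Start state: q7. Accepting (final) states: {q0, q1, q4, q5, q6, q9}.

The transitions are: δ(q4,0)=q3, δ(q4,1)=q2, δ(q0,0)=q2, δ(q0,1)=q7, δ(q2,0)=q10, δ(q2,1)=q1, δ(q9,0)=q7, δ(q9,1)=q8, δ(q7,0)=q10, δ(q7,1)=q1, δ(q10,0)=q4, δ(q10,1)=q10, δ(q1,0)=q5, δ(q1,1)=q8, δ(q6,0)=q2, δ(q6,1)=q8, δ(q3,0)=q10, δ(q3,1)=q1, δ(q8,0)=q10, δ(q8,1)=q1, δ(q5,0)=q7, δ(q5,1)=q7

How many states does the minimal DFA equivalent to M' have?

4

First remove the unreachable states {q0,q6,q9}; 8 states remain.
Initial partition by acceptance: {q1,q4,q5} | {q2,q3,q7,q8,q10}.
Split {q1,q4,q5} by δ(·,0) → {q4,q5} and {q1}.
Split {q2,q3,q7,q8,q10} by δ(·,0) → {q2,q3,q7,q8} and {q10}.
The partition is now stable with 4 blocks: {q4,q5} | {q2,q3,q7,q8} | {q1} | {q10}.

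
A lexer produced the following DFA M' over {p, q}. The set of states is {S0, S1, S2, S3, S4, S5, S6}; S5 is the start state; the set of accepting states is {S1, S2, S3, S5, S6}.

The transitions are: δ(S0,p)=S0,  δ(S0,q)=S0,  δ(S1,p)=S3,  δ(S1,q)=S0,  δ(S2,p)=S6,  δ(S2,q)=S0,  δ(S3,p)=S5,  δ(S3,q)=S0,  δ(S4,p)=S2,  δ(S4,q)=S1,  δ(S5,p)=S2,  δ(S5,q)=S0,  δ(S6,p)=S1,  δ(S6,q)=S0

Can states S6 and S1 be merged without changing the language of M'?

Reachable states from the start: {S0,S1,S2,S3,S5,S6}. Unreachable: {S4} — drop them.
P0 = {S1,S2,S3,S5,S6} | {S0}.
The partition is now stable with 2 blocks: {S1,S2,S3,S5,S6} | {S0}.
S6 and S1 lie in the same block of the stable partition, so they are equivalent — no string distinguishes them.

Yes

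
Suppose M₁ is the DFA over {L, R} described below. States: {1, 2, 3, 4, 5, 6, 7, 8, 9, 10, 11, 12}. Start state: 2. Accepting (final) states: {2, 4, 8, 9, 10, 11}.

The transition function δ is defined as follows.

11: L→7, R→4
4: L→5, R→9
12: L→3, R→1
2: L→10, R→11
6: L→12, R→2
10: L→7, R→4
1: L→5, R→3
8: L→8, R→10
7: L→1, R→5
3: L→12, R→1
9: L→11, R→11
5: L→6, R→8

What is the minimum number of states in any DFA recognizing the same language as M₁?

Every state is reachable, so we keep all 12.
P0 = {2,4,8,9,10,11} | {1,3,5,6,7,12}.
Refine {2,4,8,9,10,11} on symbol L: members go to different blocks, giving {2,8,9} and {4,10,11}.
Refine {2,8,9} on symbol L: members go to different blocks, giving {2,9} and {8}.
Split {1,3,5,6,7,12} by δ(·,R) → {1,3,7,12} and {5} and {6}.
On input L, block {1,3,7,12} splits into {3,7,12} and {1}.
Split {3,7,12} by δ(·,L) → {3,12} and {7}.
Refine {4,10,11} on symbol L: members go to different blocks, giving {10,11} and {4}.
The partition is now stable with 9 blocks: {2,9} | {3,12} | {10,11} | {8} | {5} | {6} | {1} | {7} | {4}.

9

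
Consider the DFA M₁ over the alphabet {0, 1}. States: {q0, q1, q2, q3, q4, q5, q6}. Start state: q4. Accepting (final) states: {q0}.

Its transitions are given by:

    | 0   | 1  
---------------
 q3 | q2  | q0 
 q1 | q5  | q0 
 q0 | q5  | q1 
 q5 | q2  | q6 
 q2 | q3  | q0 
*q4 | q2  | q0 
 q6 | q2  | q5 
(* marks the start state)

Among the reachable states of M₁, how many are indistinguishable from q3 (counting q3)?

Initial partition by acceptance: {q0} | {q1,q2,q3,q4,q5,q6}.
Refine {q1,q2,q3,q4,q5,q6} on symbol 1: members go to different blocks, giving {q1,q2,q3,q4} and {q5,q6}.
Split {q1,q2,q3,q4} by δ(·,0) → {q2,q3,q4} and {q1}.
No further refinement is possible. Final partition (4 blocks): {q0} | {q2,q3,q4} | {q5,q6} | {q1}.
State q3 belongs to the block {q2,q3,q4}, which has 3 states.

3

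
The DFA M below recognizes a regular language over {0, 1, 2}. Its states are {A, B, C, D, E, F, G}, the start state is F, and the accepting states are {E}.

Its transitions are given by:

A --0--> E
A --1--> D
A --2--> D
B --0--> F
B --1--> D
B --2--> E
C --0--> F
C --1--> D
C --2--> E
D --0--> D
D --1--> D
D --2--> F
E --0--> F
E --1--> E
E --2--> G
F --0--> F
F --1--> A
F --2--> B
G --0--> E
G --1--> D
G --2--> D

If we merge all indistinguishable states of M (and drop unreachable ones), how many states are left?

First remove the unreachable states {C}; 6 states remain.
Start with accepting vs non-accepting: {E} | {A,B,D,F,G}.
Refine {A,B,D,F,G} on symbol 0: members go to different blocks, giving {B,D,F} and {A,G}.
Refine {B,D,F} on symbol 1: members go to different blocks, giving {B,D} and {F}.
Split {B,D} by δ(·,0) → {B} and {D}.
The partition is now stable with 5 blocks: {E} | {B} | {A,G} | {F} | {D}.

5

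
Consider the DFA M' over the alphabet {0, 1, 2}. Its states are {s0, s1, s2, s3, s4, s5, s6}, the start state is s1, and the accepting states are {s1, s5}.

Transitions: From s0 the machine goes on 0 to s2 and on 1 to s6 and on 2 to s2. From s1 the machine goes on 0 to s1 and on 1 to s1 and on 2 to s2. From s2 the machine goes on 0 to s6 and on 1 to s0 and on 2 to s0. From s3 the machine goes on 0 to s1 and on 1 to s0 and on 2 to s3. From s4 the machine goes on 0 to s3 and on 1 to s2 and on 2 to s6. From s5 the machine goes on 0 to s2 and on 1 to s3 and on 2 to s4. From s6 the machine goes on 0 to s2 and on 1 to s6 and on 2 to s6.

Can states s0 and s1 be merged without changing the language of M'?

No

Reachable states from the start: {s0,s1,s2,s6}. Unreachable: {s3,s4,s5} — drop them.
P0 = {s1} | {s0,s2,s6}.
The partition is now stable with 2 blocks: {s1} | {s0,s2,s6}.
s0 and s1 end up in different blocks, so they are distinguishable. For instance, the string 'ε' is accepted from only s1.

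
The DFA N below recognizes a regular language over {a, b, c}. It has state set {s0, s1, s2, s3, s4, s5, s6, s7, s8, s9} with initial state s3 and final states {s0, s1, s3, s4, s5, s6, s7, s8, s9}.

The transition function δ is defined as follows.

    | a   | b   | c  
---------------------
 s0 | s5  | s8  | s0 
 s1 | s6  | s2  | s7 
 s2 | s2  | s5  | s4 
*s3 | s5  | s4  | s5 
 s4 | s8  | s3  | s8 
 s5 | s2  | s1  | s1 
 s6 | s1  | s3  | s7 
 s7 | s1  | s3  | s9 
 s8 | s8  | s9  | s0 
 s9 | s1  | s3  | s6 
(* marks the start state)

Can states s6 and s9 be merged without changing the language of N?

Yes

All states are reachable from the start state.
P0 = {s0,s1,s3,s4,s5,s6,s7,s8,s9} | {s2}.
On input a, block {s0,s1,s3,s4,s5,s6,s7,s8,s9} splits into {s0,s1,s3,s4,s6,s7,s8,s9} and {s5}.
On input a, block {s0,s1,s3,s4,s6,s7,s8,s9} splits into {s1,s4,s6,s7,s8,s9} and {s0,s3}.
Refine {s1,s4,s6,s7,s8,s9} on symbol b: members go to different blocks, giving {s4,s6,s7,s9} and {s1} and {s8}.
Split {s4,s6,s7,s9} by δ(·,a) → {s6,s7,s9} and {s4}.
On input b, block {s0,s3} splits into {s0} and {s3}.
The partition is now stable with 8 blocks: {s6,s7,s9} | {s2} | {s5} | {s0} | {s1} | {s8} | {s4} | {s3}.
s6 and s9 lie in the same block of the stable partition, so they are equivalent — no string distinguishes them.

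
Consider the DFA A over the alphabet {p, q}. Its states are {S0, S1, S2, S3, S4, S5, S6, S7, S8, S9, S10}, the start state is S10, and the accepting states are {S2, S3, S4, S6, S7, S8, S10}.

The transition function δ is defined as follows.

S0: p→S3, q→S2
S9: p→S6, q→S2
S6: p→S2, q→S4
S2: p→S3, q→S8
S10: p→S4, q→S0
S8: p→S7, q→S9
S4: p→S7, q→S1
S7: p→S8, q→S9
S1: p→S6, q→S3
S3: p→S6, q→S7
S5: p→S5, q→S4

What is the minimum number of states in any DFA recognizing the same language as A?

3

First remove the unreachable states {S5}; 10 states remain.
Start with accepting vs non-accepting: {S2,S3,S4,S6,S7,S8,S10} | {S0,S1,S9}.
Split {S2,S3,S4,S6,S7,S8,S10} by δ(·,q) → {S4,S7,S8,S10} and {S2,S3,S6}.
The partition is now stable with 3 blocks: {S4,S7,S8,S10} | {S0,S1,S9} | {S2,S3,S6}.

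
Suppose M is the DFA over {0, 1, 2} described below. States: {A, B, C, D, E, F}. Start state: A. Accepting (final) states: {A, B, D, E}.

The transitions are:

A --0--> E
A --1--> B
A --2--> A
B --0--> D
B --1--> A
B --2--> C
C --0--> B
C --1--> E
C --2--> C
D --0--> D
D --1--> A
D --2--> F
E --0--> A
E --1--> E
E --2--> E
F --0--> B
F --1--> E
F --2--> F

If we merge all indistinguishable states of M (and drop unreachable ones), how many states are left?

All states are reachable from the start state.
Initial partition by acceptance: {A,B,D,E} | {C,F}.
Split {A,B,D,E} by δ(·,2) → {A,E} and {B,D}.
Refine {A,E} on symbol 1: members go to different blocks, giving {A} and {E}.
No further refinement is possible. Final partition (4 blocks): {A} | {C,F} | {B,D} | {E}.

4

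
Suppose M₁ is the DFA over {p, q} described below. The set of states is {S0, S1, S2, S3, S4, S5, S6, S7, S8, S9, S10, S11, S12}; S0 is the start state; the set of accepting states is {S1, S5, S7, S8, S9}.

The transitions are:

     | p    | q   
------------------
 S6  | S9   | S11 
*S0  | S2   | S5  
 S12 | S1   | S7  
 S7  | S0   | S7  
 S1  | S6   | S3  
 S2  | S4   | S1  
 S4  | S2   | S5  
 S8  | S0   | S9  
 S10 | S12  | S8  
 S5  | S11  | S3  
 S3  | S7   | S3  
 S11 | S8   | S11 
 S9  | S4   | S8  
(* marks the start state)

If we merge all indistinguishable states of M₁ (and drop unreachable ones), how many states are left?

States {S10,S12} cannot be reached from the start state, so discard them.
P0 = {S1,S5,S7,S8,S9} | {S0,S2,S3,S4,S6,S11}.
On input q, block {S1,S5,S7,S8,S9} splits into {S7,S8,S9} and {S1,S5}.
Refine {S0,S2,S3,S4,S6,S11} on symbol p: members go to different blocks, giving {S0,S2,S4} and {S3,S6,S11}.
The partition is now stable with 4 blocks: {S7,S8,S9} | {S0,S2,S4} | {S1,S5} | {S3,S6,S11}.

4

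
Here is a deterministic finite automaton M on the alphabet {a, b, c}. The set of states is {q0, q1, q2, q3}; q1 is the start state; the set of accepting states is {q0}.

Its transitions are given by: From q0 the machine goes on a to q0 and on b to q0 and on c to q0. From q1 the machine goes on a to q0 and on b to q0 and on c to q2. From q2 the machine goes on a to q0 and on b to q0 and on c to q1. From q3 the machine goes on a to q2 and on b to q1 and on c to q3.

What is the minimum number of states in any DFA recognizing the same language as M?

Reachable states from the start: {q0,q1,q2}. Unreachable: {q3} — drop them.
P0 = {q0} | {q1,q2}.
No further refinement is possible. Final partition (2 blocks): {q0} | {q1,q2}.

2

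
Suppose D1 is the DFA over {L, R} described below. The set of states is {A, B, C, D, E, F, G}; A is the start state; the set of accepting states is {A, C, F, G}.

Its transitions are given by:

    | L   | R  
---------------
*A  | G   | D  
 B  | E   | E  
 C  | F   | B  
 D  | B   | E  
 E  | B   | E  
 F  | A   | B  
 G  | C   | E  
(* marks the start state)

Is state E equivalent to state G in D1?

Every state is reachable, so we keep all 7.
P0 = {A,C,F,G} | {B,D,E}.
Stable partition: {A,C,F,G} | {B,D,E} — 2 equivalence classes.
E and G end up in different blocks, so they are distinguishable. For instance, the string 'ε' is accepted from only G.

No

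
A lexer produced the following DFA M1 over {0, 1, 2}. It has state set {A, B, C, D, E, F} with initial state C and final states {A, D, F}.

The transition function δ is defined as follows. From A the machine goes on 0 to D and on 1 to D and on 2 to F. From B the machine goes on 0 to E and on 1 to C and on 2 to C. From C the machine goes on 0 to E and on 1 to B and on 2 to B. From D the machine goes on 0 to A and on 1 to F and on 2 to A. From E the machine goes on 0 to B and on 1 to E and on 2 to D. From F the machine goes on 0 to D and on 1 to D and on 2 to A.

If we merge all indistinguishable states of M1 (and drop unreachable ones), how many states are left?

3

All states are reachable from the start state.
Initial partition by acceptance: {A,D,F} | {B,C,E}.
Split {B,C,E} by δ(·,2) → {B,C} and {E}.
Stable partition: {A,D,F} | {B,C} | {E} — 3 equivalence classes.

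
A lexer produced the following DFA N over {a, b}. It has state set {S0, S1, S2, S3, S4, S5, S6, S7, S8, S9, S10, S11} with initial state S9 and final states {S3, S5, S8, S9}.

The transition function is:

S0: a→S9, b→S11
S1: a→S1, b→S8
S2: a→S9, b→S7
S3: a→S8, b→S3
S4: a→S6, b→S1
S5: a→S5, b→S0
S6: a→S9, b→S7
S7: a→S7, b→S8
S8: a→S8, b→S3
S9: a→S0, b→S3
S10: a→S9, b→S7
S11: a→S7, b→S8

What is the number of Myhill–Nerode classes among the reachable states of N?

First remove the unreachable states {S1,S2,S4,S5,S6,S10}; 6 states remain.
Initial partition by acceptance: {S3,S8,S9} | {S0,S7,S11}.
Refine {S3,S8,S9} on symbol a: members go to different blocks, giving {S3,S8} and {S9}.
On input a, block {S0,S7,S11} splits into {S7,S11} and {S0}.
No further refinement is possible. Final partition (4 blocks): {S3,S8} | {S7,S11} | {S9} | {S0}.

4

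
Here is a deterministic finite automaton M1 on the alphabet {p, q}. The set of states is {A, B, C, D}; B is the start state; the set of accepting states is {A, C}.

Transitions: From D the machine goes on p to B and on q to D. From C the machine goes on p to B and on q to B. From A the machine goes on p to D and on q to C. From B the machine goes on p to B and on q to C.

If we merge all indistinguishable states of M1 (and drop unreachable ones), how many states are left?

First remove the unreachable states {A,D}; 2 states remain.
Initial partition by acceptance: {C} | {B}.
Stable partition: {C} | {B} — 2 equivalence classes.

2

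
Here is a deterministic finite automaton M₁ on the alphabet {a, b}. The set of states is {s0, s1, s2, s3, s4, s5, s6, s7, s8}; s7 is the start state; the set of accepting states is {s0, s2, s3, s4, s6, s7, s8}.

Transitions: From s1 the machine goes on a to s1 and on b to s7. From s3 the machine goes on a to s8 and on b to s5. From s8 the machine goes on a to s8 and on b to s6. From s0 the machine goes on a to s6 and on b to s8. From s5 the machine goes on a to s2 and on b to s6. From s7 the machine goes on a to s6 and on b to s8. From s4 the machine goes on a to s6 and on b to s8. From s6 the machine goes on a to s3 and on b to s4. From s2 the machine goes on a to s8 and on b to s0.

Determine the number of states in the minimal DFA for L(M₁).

First remove the unreachable states {s1}; 8 states remain.
Initial partition by acceptance: {s0,s2,s3,s4,s6,s7,s8} | {s5}.
Refine {s0,s2,s3,s4,s6,s7,s8} on symbol b: members go to different blocks, giving {s0,s2,s4,s6,s7,s8} and {s3}.
Split {s0,s2,s4,s6,s7,s8} by δ(·,a) → {s0,s2,s4,s7,s8} and {s6}.
Refine {s0,s2,s4,s7,s8} on symbol a: members go to different blocks, giving {s0,s4,s7} and {s2,s8}.
Split {s2,s8} by δ(·,b) → {s2} and {s8}.
The partition is now stable with 6 blocks: {s0,s4,s7} | {s5} | {s3} | {s6} | {s2} | {s8}.

6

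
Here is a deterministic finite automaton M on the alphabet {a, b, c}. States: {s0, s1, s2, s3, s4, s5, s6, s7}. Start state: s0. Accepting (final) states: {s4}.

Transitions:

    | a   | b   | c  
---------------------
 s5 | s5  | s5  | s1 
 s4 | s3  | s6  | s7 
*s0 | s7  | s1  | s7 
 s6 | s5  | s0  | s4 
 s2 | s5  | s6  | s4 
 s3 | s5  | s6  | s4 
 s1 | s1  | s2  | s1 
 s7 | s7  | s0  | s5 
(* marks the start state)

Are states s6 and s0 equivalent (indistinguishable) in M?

No

P0 = {s4} | {s0,s1,s2,s3,s5,s6,s7}.
On input c, block {s0,s1,s2,s3,s5,s6,s7} splits into {s0,s1,s5,s7} and {s2,s3,s6}.
Refine {s0,s1,s5,s7} on symbol b: members go to different blocks, giving {s0,s5,s7} and {s1}.
On input b, block {s0,s5,s7} splits into {s5,s7} and {s0}.
Split {s5,s7} by δ(·,b) → {s5} and {s7}.
Split {s2,s3,s6} by δ(·,b) → {s2,s3} and {s6}.
The partition is now stable with 7 blocks: {s4} | {s5} | {s2,s3} | {s1} | {s0} | {s7} | {s6}.
s6 and s0 end up in different blocks, so they are distinguishable. For instance, the string 'c' is accepted from only s6.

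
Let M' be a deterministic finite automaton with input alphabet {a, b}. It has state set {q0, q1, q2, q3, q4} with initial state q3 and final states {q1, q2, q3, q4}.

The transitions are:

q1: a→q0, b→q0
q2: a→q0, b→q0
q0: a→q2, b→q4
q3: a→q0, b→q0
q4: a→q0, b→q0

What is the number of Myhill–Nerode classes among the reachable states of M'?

2

States {q1} cannot be reached from the start state, so discard them.
Initial partition by acceptance: {q2,q3,q4} | {q0}.
Stable partition: {q2,q3,q4} | {q0} — 2 equivalence classes.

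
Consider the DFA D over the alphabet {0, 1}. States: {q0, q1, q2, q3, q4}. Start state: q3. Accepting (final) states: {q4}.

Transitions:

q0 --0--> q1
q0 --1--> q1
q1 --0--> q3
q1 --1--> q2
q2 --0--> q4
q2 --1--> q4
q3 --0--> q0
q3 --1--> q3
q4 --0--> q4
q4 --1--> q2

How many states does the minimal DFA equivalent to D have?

5

Every state is reachable, so we keep all 5.
Start with accepting vs non-accepting: {q4} | {q0,q1,q2,q3}.
Split {q0,q1,q2,q3} by δ(·,0) → {q0,q1,q3} and {q2}.
On input 1, block {q0,q1,q3} splits into {q0,q3} and {q1}.
Refine {q0,q3} on symbol 0: members go to different blocks, giving {q0} and {q3}.
The partition is now stable with 5 blocks: {q4} | {q0} | {q2} | {q1} | {q3}.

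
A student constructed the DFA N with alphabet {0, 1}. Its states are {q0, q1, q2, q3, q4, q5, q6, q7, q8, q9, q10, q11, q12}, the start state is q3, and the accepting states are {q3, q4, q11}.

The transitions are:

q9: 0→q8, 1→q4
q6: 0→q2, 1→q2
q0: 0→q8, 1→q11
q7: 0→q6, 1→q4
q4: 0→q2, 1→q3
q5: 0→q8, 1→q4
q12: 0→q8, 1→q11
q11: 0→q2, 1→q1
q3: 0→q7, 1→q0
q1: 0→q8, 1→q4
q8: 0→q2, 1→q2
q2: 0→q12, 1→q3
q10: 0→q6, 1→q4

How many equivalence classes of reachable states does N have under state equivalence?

States {q5,q9,q10} cannot be reached from the start state, so discard them.
P0 = {q3,q4,q11} | {q0,q1,q2,q6,q7,q8,q12}.
Refine {q3,q4,q11} on symbol 1: members go to different blocks, giving {q3,q11} and {q4}.
Split {q0,q1,q2,q6,q7,q8,q12} by δ(·,1) → {q0,q2,q12} and {q1,q7} and {q6,q8}.
Split {q3,q11} by δ(·,0) → {q3} and {q11}.
On input 0, block {q0,q2,q12} splits into {q0,q12} and {q2}.
No further refinement is possible. Final partition (7 blocks): {q3} | {q0,q12} | {q4} | {q1,q7} | {q6,q8} | {q11} | {q2}.

7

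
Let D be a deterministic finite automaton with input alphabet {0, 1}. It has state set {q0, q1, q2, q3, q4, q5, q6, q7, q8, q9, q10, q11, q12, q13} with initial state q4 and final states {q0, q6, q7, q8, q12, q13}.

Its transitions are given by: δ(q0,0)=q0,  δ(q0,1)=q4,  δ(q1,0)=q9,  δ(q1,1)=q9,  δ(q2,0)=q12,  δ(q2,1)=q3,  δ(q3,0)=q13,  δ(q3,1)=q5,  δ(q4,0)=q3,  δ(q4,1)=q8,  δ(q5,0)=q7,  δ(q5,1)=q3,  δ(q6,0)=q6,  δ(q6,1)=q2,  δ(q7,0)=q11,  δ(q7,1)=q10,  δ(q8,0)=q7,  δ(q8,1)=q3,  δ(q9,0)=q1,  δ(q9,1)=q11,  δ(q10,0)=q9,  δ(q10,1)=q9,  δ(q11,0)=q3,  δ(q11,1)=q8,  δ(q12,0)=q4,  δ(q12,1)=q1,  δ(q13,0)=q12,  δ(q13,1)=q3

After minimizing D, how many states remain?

7

States {q0,q2,q6} cannot be reached from the start state, so discard them.
P0 = {q7,q8,q12,q13} | {q1,q3,q4,q5,q9,q10,q11}.
On input 0, block {q7,q8,q12,q13} splits into {q7,q12} and {q8,q13}.
Split {q1,q3,q4,q5,q9,q10,q11} by δ(·,0) → {q1,q4,q9,q10,q11} and {q3} and {q5}.
Split {q1,q4,q9,q10,q11} by δ(·,0) → {q1,q9,q10} and {q4,q11}.
On input 1, block {q1,q9,q10} splits into {q1,q10} and {q9}.
The partition is now stable with 7 blocks: {q7,q12} | {q1,q10} | {q8,q13} | {q3} | {q5} | {q4,q11} | {q9}.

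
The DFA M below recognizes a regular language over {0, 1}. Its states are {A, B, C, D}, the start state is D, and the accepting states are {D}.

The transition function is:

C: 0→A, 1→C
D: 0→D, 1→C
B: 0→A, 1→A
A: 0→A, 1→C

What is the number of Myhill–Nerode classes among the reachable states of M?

Reachable states from the start: {A,C,D}. Unreachable: {B} — drop them.
Initial partition by acceptance: {D} | {A,C}.
No further refinement is possible. Final partition (2 blocks): {D} | {A,C}.

2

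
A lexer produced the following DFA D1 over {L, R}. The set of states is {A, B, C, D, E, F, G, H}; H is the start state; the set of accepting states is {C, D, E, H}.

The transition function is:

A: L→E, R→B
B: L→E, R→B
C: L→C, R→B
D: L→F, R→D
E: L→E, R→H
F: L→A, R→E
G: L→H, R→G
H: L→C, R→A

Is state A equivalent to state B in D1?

Reachable states from the start: {A,B,C,E,H}. Unreachable: {D,F,G} — drop them.
Start with accepting vs non-accepting: {C,E,H} | {A,B}.
On input R, block {C,E,H} splits into {C,H} and {E}.
No further refinement is possible. Final partition (3 blocks): {C,H} | {A,B} | {E}.
A and B lie in the same block of the stable partition, so they are equivalent — no string distinguishes them.

Yes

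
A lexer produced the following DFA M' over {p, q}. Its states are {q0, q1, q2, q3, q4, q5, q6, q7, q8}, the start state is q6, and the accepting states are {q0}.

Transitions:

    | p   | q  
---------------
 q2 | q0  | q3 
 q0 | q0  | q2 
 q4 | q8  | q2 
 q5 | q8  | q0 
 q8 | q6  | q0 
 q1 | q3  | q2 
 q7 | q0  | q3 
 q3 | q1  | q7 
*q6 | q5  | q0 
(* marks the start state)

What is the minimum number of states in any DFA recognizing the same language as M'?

States {q4} cannot be reached from the start state, so discard them.
P0 = {q0} | {q1,q2,q3,q5,q6,q7,q8}.
Refine {q1,q2,q3,q5,q6,q7,q8} on symbol p: members go to different blocks, giving {q1,q3,q5,q6,q8} and {q2,q7}.
Split {q1,q3,q5,q6,q8} by δ(·,q) → {q5,q6,q8} and {q1,q3}.
Stable partition: {q0} | {q5,q6,q8} | {q2,q7} | {q1,q3} — 4 equivalence classes.

4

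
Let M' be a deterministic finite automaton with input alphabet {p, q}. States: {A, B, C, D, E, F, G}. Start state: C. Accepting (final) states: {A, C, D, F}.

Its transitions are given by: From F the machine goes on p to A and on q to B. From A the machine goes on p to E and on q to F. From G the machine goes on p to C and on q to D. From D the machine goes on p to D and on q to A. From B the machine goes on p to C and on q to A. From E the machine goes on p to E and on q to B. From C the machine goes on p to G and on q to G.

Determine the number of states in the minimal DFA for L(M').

Initial partition by acceptance: {A,C,D,F} | {B,E,G}.
On input p, block {A,C,D,F} splits into {A,C} and {D,F}.
On input q, block {A,C} splits into {A} and {C}.
Split {B,E,G} by δ(·,p) → {B,G} and {E}.
Refine {B,G} on symbol q: members go to different blocks, giving {B} and {G}.
Refine {D,F} on symbol p: members go to different blocks, giving {D} and {F}.
No further refinement is possible. Final partition (7 blocks): {A} | {B} | {D} | {C} | {E} | {G} | {F}.

7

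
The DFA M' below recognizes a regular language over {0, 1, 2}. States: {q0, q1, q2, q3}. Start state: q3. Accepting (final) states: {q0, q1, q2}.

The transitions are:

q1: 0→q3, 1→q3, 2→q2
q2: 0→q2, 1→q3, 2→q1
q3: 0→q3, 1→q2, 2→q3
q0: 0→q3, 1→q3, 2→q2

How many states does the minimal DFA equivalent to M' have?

States {q0} cannot be reached from the start state, so discard them.
Start with accepting vs non-accepting: {q1,q2} | {q3}.
On input 0, block {q1,q2} splits into {q1} and {q2}.
The partition is now stable with 3 blocks: {q1} | {q3} | {q2}.

3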